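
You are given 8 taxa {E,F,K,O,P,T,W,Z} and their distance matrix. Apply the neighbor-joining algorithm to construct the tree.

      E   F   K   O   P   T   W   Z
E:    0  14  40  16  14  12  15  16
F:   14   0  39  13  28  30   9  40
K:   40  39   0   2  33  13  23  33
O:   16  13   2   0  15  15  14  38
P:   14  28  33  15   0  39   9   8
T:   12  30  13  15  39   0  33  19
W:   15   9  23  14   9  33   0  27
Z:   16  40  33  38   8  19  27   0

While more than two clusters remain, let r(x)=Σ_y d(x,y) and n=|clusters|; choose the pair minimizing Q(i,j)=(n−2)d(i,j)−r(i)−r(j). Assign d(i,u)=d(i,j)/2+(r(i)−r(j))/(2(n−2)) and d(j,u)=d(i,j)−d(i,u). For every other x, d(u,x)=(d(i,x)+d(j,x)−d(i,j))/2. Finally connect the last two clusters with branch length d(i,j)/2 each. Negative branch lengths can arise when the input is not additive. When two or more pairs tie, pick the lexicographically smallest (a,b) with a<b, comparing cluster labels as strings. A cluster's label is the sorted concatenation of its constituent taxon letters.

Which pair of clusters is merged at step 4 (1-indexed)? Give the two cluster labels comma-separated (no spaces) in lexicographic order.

F,W

1. join K+O (d=2, Q=-284) ⇒ KO; edges |K|=41/6, |O|=-29/6
  updated: d(E,KO)=27, d(F,KO)=25, d(KO,P)=23, d(KO,T)=13, d(KO,W)=35/2, d(KO,Z)=69/2
2. join P+Z (d=8, Q=-451/2) ⇒ PZ; edges |P|=33/20, |Z|=127/20
  updated: d(E,PZ)=11, d(F,PZ)=30, d(KO,PZ)=99/4, d(PZ,T)=25, d(PZ,W)=14
3. join KO+T (d=13, Q=-673/4) ⇒ KOT; edges |KO|=185/32, |T|=231/32
  updated: d(E,KOT)=13, d(F,KOT)=21, d(KOT,PZ)=147/8, d(KOT,W)=75/4
4. join F+W (d=9, Q=-415/4) ⇒ FW; edges |F|=59/8, |W|=13/8
  updated: d(E,FW)=10, d(FW,KOT)=123/8, d(FW,PZ)=35/2
5. join E+PZ (d=11, Q=-471/8) ⇒ EPZ; edges |E|=73/32, |PZ|=279/32
  updated: d(EPZ,FW)=33/4, d(EPZ,KOT)=163/16
6. join EPZ+FW (d=33/4, Q=-541/16) ⇒ EFPWZ; edges |EPZ|=49/32, |FW|=215/32
  updated: d(EFPWZ,KOT)=277/32
7. join EFPWZ+KOT (d=277/32) ⇒ EFKOPTWZ; edges |EFPWZ|=277/64, |KOT|=277/64
final tree: (((E:73/32,(P:33/20,Z:127/20):279/32):49/32,(F:59/8,W:13/8):215/32):277/64,((K:41/6,O:-29/6):185/32,T:231/32):277/64)
total length: 1917/32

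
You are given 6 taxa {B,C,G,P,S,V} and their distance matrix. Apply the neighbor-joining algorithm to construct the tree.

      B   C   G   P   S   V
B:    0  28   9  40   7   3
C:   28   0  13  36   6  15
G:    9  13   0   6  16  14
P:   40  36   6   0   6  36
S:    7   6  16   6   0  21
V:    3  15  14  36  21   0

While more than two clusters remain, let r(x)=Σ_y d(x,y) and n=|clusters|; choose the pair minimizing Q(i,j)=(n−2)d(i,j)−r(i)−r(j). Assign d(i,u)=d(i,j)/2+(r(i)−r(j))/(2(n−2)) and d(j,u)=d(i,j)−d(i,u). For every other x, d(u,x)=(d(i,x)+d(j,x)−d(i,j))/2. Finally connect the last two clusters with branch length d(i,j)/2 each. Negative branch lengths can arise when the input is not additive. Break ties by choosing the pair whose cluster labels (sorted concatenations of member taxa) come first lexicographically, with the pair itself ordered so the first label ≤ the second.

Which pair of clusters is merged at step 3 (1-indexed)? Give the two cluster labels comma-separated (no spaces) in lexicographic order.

BV,GP

1. join B+V (d=3, Q=-164) ⇒ BV; edges |B|=5/4, |V|=7/4
  updated: d(BV,C)=20, d(BV,G)=10, d(BV,P)=73/2, d(BV,S)=25/2
2. join G+P (d=6, Q=-223/2) ⇒ GP; edges |G|=-43/12, |P|=115/12
  updated: d(BV,GP)=81/4, d(C,GP)=43/2, d(GP,S)=8
3. join BV+GP (d=81/4, Q=-62) ⇒ BGPV; edges |BV|=87/8, |GP|=75/8
  updated: d(BGPV,C)=85/8, d(BGPV,S)=1/8
4. join BGPV+C (d=85/8, Q=-67/4) ⇒ BCGPV; edges |BGPV|=19/8, |C|=33/4
  updated: d(BCGPV,S)=-9/4
5. join BCGPV+S (d=-9/4) ⇒ BCGPSV; edges |BCGPV|=-9/8, |S|=-9/8
final tree: ((((B:5/4,V:7/4):87/8,(G:-43/12,P:115/12):75/8):19/8,C:33/4):-9/8,S:-9/8)
total length: 301/8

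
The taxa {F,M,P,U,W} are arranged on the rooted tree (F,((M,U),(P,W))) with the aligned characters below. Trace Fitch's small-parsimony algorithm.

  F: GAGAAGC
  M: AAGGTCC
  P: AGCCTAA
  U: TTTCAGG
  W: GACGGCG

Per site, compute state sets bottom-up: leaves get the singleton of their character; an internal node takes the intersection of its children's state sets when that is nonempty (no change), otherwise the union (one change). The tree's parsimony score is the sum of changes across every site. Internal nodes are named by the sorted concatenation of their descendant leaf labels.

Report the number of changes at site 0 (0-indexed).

site 0, node MU: M={A} ∪ U={T} → {A,T} (+1)
site 0, node PW: P={A} ∪ W={G} → {A,G} (+1)
site 0, node MPUW: MU={A,T} ∩ PW={A,G} → {A} (+0)
site 0, node FMPUW: F={G} ∪ MPUW={A} → {A,G} (+1)
site 1, node MU: M={A} ∪ U={T} → {A,T} (+1)
site 1, node PW: P={G} ∪ W={A} → {A,G} (+1)
site 1, node MPUW: MU={A,T} ∩ PW={A,G} → {A} (+0)
site 1, node FMPUW: F={A} ∩ MPUW={A} → {A} (+0)
site 2, node MU: M={G} ∪ U={T} → {G,T} (+1)
site 2, node PW: P={C} ∩ W={C} → {C} (+0)
site 2, node MPUW: MU={G,T} ∪ PW={C} → {C,G,T} (+1)
site 2, node FMPUW: F={G} ∩ MPUW={C,G,T} → {G} (+0)
site 3, node MU: M={G} ∪ U={C} → {C,G} (+1)
site 3, node PW: P={C} ∪ W={G} → {C,G} (+1)
site 3, node MPUW: MU={C,G} ∩ PW={C,G} → {C,G} (+0)
site 3, node FMPUW: F={A} ∪ MPUW={C,G} → {A,C,G} (+1)
site 4, node MU: M={T} ∪ U={A} → {A,T} (+1)
site 4, node PW: P={T} ∪ W={G} → {G,T} (+1)
site 4, node MPUW: MU={A,T} ∩ PW={G,T} → {T} (+0)
site 4, node FMPUW: F={A} ∪ MPUW={T} → {A,T} (+1)
site 5, node MU: M={C} ∪ U={G} → {C,G} (+1)
site 5, node PW: P={A} ∪ W={C} → {A,C} (+1)
site 5, node MPUW: MU={C,G} ∩ PW={A,C} → {C} (+0)
site 5, node FMPUW: F={G} ∪ MPUW={C} → {C,G} (+1)
site 6, node MU: M={C} ∪ U={G} → {C,G} (+1)
site 6, node PW: P={A} ∪ W={G} → {A,G} (+1)
site 6, node MPUW: MU={C,G} ∩ PW={A,G} → {G} (+0)
site 6, node FMPUW: F={C} ∪ MPUW={G} → {C,G} (+1)
per-site changes: [3, 2, 2, 3, 3, 3, 3]; total = 19

3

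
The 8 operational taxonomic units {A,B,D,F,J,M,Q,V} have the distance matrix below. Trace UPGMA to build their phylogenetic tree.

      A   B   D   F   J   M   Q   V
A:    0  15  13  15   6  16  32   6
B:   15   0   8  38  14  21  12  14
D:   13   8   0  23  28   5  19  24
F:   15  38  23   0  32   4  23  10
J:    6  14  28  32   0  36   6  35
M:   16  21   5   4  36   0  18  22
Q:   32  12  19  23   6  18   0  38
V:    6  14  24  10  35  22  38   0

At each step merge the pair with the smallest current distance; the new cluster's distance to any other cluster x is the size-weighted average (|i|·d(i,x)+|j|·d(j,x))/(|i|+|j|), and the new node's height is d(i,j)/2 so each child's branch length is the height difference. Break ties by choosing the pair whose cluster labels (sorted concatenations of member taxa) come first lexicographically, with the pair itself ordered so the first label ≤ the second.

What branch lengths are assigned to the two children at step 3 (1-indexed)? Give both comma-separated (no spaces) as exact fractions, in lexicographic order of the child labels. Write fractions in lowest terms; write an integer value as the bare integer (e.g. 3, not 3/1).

4,4

step 1: merge (F,M) at d=4; branch lengths F→2, M→2; new cluster FM
  updated: d(A,FM)=31/2, d(B,FM)=59/2, d(D,FM)=14, d(FM,J)=34, d(FM,Q)=41/2, d(FM,V)=16
step 2: merge (A,J) at d=6; branch lengths A→3, J→3; new cluster AJ
  updated: d(AJ,B)=29/2, d(AJ,D)=41/2, d(AJ,FM)=99/4, d(AJ,Q)=19, d(AJ,V)=41/2
step 3: merge (B,D) at d=8; branch lengths B→4, D→4; new cluster BD
  updated: d(AJ,BD)=35/2, d(BD,FM)=87/4, d(BD,Q)=31/2, d(BD,V)=19
step 4: merge (BD,Q) at d=31/2; branch lengths BD→15/4, Q→31/4; new cluster BDQ
  updated: d(AJ,BDQ)=18, d(BDQ,FM)=64/3, d(BDQ,V)=76/3
step 5: merge (FM,V) at d=16; branch lengths FM→6, V→8; new cluster FMV
  updated: d(AJ,FMV)=70/3, d(BDQ,FMV)=68/3
step 6: merge (AJ,BDQ) at d=18; branch lengths AJ→6, BDQ→5/4; new cluster ABDJQ
  updated: d(ABDJQ,FMV)=344/15
step 7: merge (ABDJQ,FMV) at d=344/15; branch lengths ABDJQ→37/15, FMV→52/15; new cluster ABDFJMQV
final tree: (((A:3,J:3):6,((B:4,D:4):15/4,Q:31/4):5/4):37/15,((F:2,M:2):6,V:8):52/15)
total length: 3401/60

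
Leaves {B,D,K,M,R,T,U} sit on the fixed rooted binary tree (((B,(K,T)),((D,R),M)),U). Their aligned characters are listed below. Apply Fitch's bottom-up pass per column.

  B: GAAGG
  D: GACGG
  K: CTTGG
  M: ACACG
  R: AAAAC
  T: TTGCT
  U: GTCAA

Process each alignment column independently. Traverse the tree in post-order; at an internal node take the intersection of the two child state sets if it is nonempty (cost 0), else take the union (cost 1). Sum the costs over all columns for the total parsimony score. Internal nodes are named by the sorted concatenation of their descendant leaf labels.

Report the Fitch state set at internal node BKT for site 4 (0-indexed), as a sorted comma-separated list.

G

[col 0] KT: children K:{C}, T:{T} ∪→ {C,T}; cost 1
[col 0] BKT: children B:{G}, KT:{C,T} ∪→ {C,G,T}; cost 1
[col 0] DR: children D:{G}, R:{A} ∪→ {A,G}; cost 1
[col 0] DMR: children DR:{A,G}, M:{A} ∩→ {A}; cost 0
[col 0] BDKMRT: children BKT:{C,G,T}, DMR:{A} ∪→ {A,C,G,T}; cost 1
[col 0] BDKMRTU: children BDKMRT:{A,C,G,T}, U:{G} ∩→ {G}; cost 0
[col 1] KT: children K:{T}, T:{T} ∩→ {T}; cost 0
[col 1] BKT: children B:{A}, KT:{T} ∪→ {A,T}; cost 1
[col 1] DR: children D:{A}, R:{A} ∩→ {A}; cost 0
[col 1] DMR: children DR:{A}, M:{C} ∪→ {A,C}; cost 1
[col 1] BDKMRT: children BKT:{A,T}, DMR:{A,C} ∩→ {A}; cost 0
[col 1] BDKMRTU: children BDKMRT:{A}, U:{T} ∪→ {A,T}; cost 1
[col 2] KT: children K:{T}, T:{G} ∪→ {G,T}; cost 1
[col 2] BKT: children B:{A}, KT:{G,T} ∪→ {A,G,T}; cost 1
[col 2] DR: children D:{C}, R:{A} ∪→ {A,C}; cost 1
[col 2] DMR: children DR:{A,C}, M:{A} ∩→ {A}; cost 0
[col 2] BDKMRT: children BKT:{A,G,T}, DMR:{A} ∩→ {A}; cost 0
[col 2] BDKMRTU: children BDKMRT:{A}, U:{C} ∪→ {A,C}; cost 1
[col 3] KT: children K:{G}, T:{C} ∪→ {C,G}; cost 1
[col 3] BKT: children B:{G}, KT:{C,G} ∩→ {G}; cost 0
[col 3] DR: children D:{G}, R:{A} ∪→ {A,G}; cost 1
[col 3] DMR: children DR:{A,G}, M:{C} ∪→ {A,C,G}; cost 1
[col 3] BDKMRT: children BKT:{G}, DMR:{A,C,G} ∩→ {G}; cost 0
[col 3] BDKMRTU: children BDKMRT:{G}, U:{A} ∪→ {A,G}; cost 1
[col 4] KT: children K:{G}, T:{T} ∪→ {G,T}; cost 1
[col 4] BKT: children B:{G}, KT:{G,T} ∩→ {G}; cost 0
[col 4] DR: children D:{G}, R:{C} ∪→ {C,G}; cost 1
[col 4] DMR: children DR:{C,G}, M:{G} ∩→ {G}; cost 0
[col 4] BDKMRT: children BKT:{G}, DMR:{G} ∩→ {G}; cost 0
[col 4] BDKMRTU: children BDKMRT:{G}, U:{A} ∪→ {A,G}; cost 1
per-site changes: [4, 3, 4, 4, 3]; total = 18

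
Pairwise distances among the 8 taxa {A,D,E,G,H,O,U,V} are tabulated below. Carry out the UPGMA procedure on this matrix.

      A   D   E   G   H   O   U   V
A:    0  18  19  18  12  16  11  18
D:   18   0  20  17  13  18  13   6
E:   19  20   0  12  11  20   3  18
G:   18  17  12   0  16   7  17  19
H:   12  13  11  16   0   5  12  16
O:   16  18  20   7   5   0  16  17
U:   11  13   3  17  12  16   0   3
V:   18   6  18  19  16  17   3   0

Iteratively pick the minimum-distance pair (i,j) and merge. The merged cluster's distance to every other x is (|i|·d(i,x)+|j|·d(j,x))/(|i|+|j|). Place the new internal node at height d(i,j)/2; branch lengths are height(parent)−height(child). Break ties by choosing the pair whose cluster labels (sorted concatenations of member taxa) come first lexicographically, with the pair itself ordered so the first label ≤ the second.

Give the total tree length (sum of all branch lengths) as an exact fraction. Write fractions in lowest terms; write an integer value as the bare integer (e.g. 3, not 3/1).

1033/24

iteration 1: select E,U (d=3); attach at lengths (3/2, 3/2); label the merged cluster EU
  updated: d(A,EU)=15, d(D,EU)=33/2, d(EU,G)=29/2, d(EU,H)=23/2, d(EU,O)=18, d(EU,V)=21/2
iteration 2: select H,O (d=5); attach at lengths (5/2, 5/2); label the merged cluster HO
  updated: d(A,HO)=14, d(D,HO)=31/2, d(EU,HO)=59/4, d(G,HO)=23/2, d(HO,V)=33/2
iteration 3: select D,V (d=6); attach at lengths (3, 3); label the merged cluster DV
  updated: d(A,DV)=18, d(DV,EU)=27/2, d(DV,G)=18, d(DV,HO)=16
iteration 4: select G,HO (d=23/2); attach at lengths (23/4, 13/4); label the merged cluster GHO
  updated: d(A,GHO)=46/3, d(DV,GHO)=50/3, d(EU,GHO)=44/3
iteration 5: select DV,EU (d=27/2); attach at lengths (15/4, 21/4); label the merged cluster DEUV
  updated: d(A,DEUV)=33/2, d(DEUV,GHO)=47/3
iteration 6: select A,GHO (d=46/3); attach at lengths (23/3, 23/12); label the merged cluster AGHO
  updated: d(AGHO,DEUV)=127/8
iteration 7: select AGHO,DEUV (d=127/8); attach at lengths (13/48, 19/16); label the merged cluster ADEGHOUV
final tree: ((A:23/3,(G:23/4,(H:5/2,O:5/2):13/4):23/12):13/48,((D:3,V:3):15/4,(E:3/2,U:3/2):21/4):19/16)
total length: 1033/24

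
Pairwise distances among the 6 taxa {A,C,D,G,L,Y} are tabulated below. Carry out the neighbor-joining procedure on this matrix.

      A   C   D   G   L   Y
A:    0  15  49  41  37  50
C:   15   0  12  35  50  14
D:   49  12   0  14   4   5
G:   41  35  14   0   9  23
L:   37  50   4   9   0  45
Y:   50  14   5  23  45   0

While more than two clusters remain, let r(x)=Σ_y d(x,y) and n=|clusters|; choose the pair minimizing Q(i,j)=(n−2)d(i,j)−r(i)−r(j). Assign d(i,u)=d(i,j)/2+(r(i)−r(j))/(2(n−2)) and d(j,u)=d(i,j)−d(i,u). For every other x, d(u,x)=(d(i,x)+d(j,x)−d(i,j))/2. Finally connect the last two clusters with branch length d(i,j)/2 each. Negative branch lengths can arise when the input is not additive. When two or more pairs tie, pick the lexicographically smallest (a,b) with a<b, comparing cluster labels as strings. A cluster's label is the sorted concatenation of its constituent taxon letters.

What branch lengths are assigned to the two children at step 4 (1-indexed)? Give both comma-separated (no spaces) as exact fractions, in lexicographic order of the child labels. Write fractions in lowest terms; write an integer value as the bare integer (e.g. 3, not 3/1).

113/16,-85/16

1. join A+C (d=15, Q=-258) ⇒ AC; edges |A|=63/4, |C|=-3/4
  updated: d(AC,D)=23, d(AC,G)=61/2, d(AC,L)=36, d(AC,Y)=49/2
2. join G+L (d=9, Q=-287/2) ⇒ GL; edges |G|=19/12, |L|=89/12
  updated: d(AC,GL)=115/4, d(D,GL)=9/2, d(GL,Y)=59/2
3. join AC+Y (d=49/2, Q=-345/4) ⇒ ACY; edges |AC|=265/16, |Y|=127/16
  updated: d(ACY,D)=7/4, d(ACY,GL)=135/8
4. join ACY+D (d=7/4, Q=-185/8) ⇒ ACDY; edges |ACY|=113/16, |D|=-85/16
  updated: d(ACDY,GL)=157/16
5. join ACDY+GL (d=157/16) ⇒ ACDGLY; edges |ACDY|=157/32, |GL|=157/32
final tree: ((((A:63/4,C:-3/4):265/16,Y:127/16):113/16,D:-85/16):157/32,(G:19/12,L:89/12):157/32)
total length: 961/16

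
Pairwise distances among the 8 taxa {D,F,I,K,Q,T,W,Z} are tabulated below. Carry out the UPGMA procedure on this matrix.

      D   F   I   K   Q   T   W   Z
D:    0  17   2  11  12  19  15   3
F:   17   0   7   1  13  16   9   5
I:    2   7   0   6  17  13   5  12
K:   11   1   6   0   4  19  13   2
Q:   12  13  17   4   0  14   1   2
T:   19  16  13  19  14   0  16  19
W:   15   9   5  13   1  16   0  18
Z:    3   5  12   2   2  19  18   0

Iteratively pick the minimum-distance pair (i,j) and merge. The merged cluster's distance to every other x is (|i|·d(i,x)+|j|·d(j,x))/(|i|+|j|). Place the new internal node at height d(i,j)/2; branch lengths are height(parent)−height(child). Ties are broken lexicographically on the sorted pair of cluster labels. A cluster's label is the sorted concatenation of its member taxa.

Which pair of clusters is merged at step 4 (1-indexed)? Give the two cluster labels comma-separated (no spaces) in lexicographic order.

FK,Z

1. join F+K (d=1) ⇒ FK; edges |F|=1/2, |K|=1/2
  updated: d(D,FK)=14, d(FK,I)=13/2, d(FK,Q)=17/2, d(FK,T)=35/2, d(FK,W)=11, d(FK,Z)=7/2
2. join Q+W (d=1) ⇒ QW; edges |Q|=1/2, |W|=1/2
  updated: d(D,QW)=27/2, d(FK,QW)=39/4, d(I,QW)=11, d(QW,T)=15, d(QW,Z)=10
3. join D+I (d=2) ⇒ DI; edges |D|=1, |I|=1
  updated: d(DI,FK)=41/4, d(DI,QW)=49/4, d(DI,T)=16, d(DI,Z)=15/2
4. join FK+Z (d=7/2) ⇒ FKZ; edges |FK|=5/4, |Z|=7/4
  updated: d(DI,FKZ)=28/3, d(FKZ,QW)=59/6, d(FKZ,T)=18
5. join DI+FKZ (d=28/3) ⇒ DFIKZ; edges |DI|=11/3, |FKZ|=35/12
  updated: d(DFIKZ,QW)=54/5, d(DFIKZ,T)=86/5
6. join DFIKZ+QW (d=54/5) ⇒ DFIKQWZ; edges |DFIKZ|=11/15, |QW|=49/10
  updated: d(DFIKQWZ,T)=116/7
7. join DFIKQWZ+T (d=116/7) ⇒ DFIKQTWZ; edges |DFIKQWZ|=101/35, |T|=58/7
final tree: ((((D:1,I:1):11/3,((F:1/2,K:1/2):5/4,Z:7/4):35/12):11/15,(Q:1/2,W:1/2):49/10):101/35,T:58/7)
total length: 12763/420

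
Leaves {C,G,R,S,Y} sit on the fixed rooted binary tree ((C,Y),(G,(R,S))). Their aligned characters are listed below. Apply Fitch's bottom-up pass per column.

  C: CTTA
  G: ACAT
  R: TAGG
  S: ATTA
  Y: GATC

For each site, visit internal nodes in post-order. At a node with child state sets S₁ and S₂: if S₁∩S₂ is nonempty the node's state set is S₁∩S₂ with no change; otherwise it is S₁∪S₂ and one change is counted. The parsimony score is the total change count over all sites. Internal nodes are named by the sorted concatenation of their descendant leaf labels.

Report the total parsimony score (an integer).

site 0, node CY: C={C} ∪ Y={G} → {C,G} (+1)
site 0, node RS: R={T} ∪ S={A} → {A,T} (+1)
site 0, node GRS: G={A} ∩ RS={A,T} → {A} (+0)
site 0, node CGRSY: CY={C,G} ∪ GRS={A} → {A,C,G} (+1)
site 1, node CY: C={T} ∪ Y={A} → {A,T} (+1)
site 1, node RS: R={A} ∪ S={T} → {A,T} (+1)
site 1, node GRS: G={C} ∪ RS={A,T} → {A,C,T} (+1)
site 1, node CGRSY: CY={A,T} ∩ GRS={A,C,T} → {A,T} (+0)
site 2, node CY: C={T} ∩ Y={T} → {T} (+0)
site 2, node RS: R={G} ∪ S={T} → {G,T} (+1)
site 2, node GRS: G={A} ∪ RS={G,T} → {A,G,T} (+1)
site 2, node CGRSY: CY={T} ∩ GRS={A,G,T} → {T} (+0)
site 3, node CY: C={A} ∪ Y={C} → {A,C} (+1)
site 3, node RS: R={G} ∪ S={A} → {A,G} (+1)
site 3, node GRS: G={T} ∪ RS={A,G} → {A,G,T} (+1)
site 3, node CGRSY: CY={A,C} ∩ GRS={A,G,T} → {A} (+0)
per-site changes: [3, 3, 2, 3]; total = 11

11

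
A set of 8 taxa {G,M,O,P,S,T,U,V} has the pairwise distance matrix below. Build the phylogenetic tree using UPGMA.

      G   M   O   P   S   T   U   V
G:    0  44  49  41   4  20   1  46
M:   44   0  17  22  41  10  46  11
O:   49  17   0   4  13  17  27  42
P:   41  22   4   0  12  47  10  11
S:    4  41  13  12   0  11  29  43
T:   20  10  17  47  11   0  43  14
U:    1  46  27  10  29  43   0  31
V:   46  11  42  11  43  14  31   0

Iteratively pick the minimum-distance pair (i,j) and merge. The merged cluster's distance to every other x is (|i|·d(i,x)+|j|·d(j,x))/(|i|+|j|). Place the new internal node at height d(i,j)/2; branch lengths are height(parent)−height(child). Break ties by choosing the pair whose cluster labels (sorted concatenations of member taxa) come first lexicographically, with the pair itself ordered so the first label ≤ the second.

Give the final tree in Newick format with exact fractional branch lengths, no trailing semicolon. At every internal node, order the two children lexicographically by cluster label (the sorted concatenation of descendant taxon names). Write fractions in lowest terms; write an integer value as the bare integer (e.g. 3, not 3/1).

1. join G+U (d=1) ⇒ GU; edges |G|=1/2, |U|=1/2
  updated: d(GU,M)=45, d(GU,O)=38, d(GU,P)=51/2, d(GU,S)=33/2, d(GU,T)=63/2, d(GU,V)=77/2
2. join O+P (d=4) ⇒ OP; edges |O|=2, |P|=2
  updated: d(GU,OP)=127/4, d(M,OP)=39/2, d(OP,S)=25/2, d(OP,T)=32, d(OP,V)=53/2
3. join M+T (d=10) ⇒ MT; edges |M|=5, |T|=5
  updated: d(GU,MT)=153/4, d(MT,OP)=103/4, d(MT,S)=26, d(MT,V)=25/2
4. join MT+V (d=25/2) ⇒ MTV; edges |MT|=5/4, |V|=25/4
  updated: d(GU,MTV)=115/3, d(MTV,OP)=26, d(MTV,S)=95/3
5. join OP+S (d=25/2) ⇒ OPS; edges |OP|=17/4, |S|=25/4
  updated: d(GU,OPS)=80/3, d(MTV,OPS)=251/9
6. join GU+OPS (d=80/3) ⇒ GOPSU; edges |GU|=77/6, |OPS|=85/12
  updated: d(GOPSU,MTV)=481/15
7. join GOPSU+MTV (d=481/15) ⇒ GMOPSTUV; edges |GOPSU|=27/10, |MTV|=587/60
final tree: (((G:1/2,U:1/2):77/6,((O:2,P:2):17/4,S:25/4):85/12):27/10,((M:5,T:5):5/4,V:25/4):587/60)
total length: 327/5

(((G:1/2,U:1/2):77/6,((O:2,P:2):17/4,S:25/4):85/12):27/10,((M:5,T:5):5/4,V:25/4):587/60)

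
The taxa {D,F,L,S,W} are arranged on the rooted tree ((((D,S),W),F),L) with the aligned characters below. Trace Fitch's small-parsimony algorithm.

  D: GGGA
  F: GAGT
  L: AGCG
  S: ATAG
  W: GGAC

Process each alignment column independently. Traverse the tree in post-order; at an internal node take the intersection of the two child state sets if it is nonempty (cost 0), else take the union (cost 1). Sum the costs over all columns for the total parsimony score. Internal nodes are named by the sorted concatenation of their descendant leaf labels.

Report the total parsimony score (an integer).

DS@0: {G} ∪ {A} = {A,G} (union, +1)
DSW@0: {A,G} ∩ {G} = {G} (intersection, +0)
DFSW@0: {G} ∩ {G} = {G} (intersection, +0)
DFLSW@0: {G} ∪ {A} = {A,G} (union, +1)
DS@1: {G} ∪ {T} = {G,T} (union, +1)
DSW@1: {G,T} ∩ {G} = {G} (intersection, +0)
DFSW@1: {G} ∪ {A} = {A,G} (union, +1)
DFLSW@1: {A,G} ∩ {G} = {G} (intersection, +0)
DS@2: {G} ∪ {A} = {A,G} (union, +1)
DSW@2: {A,G} ∩ {A} = {A} (intersection, +0)
DFSW@2: {A} ∪ {G} = {A,G} (union, +1)
DFLSW@2: {A,G} ∪ {C} = {A,C,G} (union, +1)
DS@3: {A} ∪ {G} = {A,G} (union, +1)
DSW@3: {A,G} ∪ {C} = {A,C,G} (union, +1)
DFSW@3: {A,C,G} ∪ {T} = {A,C,G,T} (union, +1)
DFLSW@3: {A,C,G,T} ∩ {G} = {G} (intersection, +0)
per-site changes: [2, 2, 3, 3]; total = 10

10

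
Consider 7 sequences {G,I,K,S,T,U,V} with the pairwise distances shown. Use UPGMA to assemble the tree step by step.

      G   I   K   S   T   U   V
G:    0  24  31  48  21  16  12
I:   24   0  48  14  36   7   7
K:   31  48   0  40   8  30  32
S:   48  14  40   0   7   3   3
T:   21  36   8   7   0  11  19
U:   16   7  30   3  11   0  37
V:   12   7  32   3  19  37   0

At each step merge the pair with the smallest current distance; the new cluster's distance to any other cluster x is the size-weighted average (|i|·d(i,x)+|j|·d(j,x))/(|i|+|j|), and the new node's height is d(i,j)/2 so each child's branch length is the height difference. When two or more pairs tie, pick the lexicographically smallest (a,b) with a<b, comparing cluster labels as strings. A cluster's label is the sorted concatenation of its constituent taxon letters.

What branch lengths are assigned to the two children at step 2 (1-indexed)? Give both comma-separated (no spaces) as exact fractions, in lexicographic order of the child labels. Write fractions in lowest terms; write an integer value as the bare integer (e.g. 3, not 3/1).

iteration 1: select S,U (d=3); attach at lengths (3/2, 3/2); label the merged cluster SU
  updated: d(G,SU)=32, d(I,SU)=21/2, d(K,SU)=35, d(SU,T)=9, d(SU,V)=20
iteration 2: select I,V (d=7); attach at lengths (7/2, 7/2); label the merged cluster IV
  updated: d(G,IV)=18, d(IV,K)=40, d(IV,SU)=61/4, d(IV,T)=55/2
iteration 3: select K,T (d=8); attach at lengths (4, 4); label the merged cluster KT
  updated: d(G,KT)=26, d(IV,KT)=135/4, d(KT,SU)=22
iteration 4: select IV,SU (d=61/4); attach at lengths (33/8, 49/8); label the merged cluster ISUV
  updated: d(G,ISUV)=25, d(ISUV,KT)=223/8
iteration 5: select G,ISUV (d=25); attach at lengths (25/2, 39/8); label the merged cluster GISUV
  updated: d(GISUV,KT)=55/2
iteration 6: select GISUV,KT (d=55/2); attach at lengths (5/4, 39/4); label the merged cluster GIKSTUV
final tree: ((G:25/2,((I:7/2,V:7/2):33/8,(S:3/2,U:3/2):49/8):39/8):5/4,(K:4,T:4):39/4)
total length: 453/8

7/2,7/2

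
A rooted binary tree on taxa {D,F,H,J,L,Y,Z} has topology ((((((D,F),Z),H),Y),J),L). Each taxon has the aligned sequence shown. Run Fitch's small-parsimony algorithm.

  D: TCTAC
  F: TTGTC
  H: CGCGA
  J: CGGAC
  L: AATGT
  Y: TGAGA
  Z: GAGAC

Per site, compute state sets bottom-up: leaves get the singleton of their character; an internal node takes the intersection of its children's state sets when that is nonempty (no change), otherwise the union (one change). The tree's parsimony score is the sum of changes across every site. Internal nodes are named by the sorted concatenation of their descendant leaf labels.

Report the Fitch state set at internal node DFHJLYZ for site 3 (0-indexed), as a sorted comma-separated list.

DF@0: {T} ∩ {T} = {T} (intersection, +0)
DFZ@0: {T} ∪ {G} = {G,T} (union, +1)
DFHZ@0: {G,T} ∪ {C} = {C,G,T} (union, +1)
DFHYZ@0: {C,G,T} ∩ {T} = {T} (intersection, +0)
DFHJYZ@0: {T} ∪ {C} = {C,T} (union, +1)
DFHJLYZ@0: {C,T} ∪ {A} = {A,C,T} (union, +1)
DF@1: {C} ∪ {T} = {C,T} (union, +1)
DFZ@1: {C,T} ∪ {A} = {A,C,T} (union, +1)
DFHZ@1: {A,C,T} ∪ {G} = {A,C,G,T} (union, +1)
DFHYZ@1: {A,C,G,T} ∩ {G} = {G} (intersection, +0)
DFHJYZ@1: {G} ∩ {G} = {G} (intersection, +0)
DFHJLYZ@1: {G} ∪ {A} = {A,G} (union, +1)
DF@2: {T} ∪ {G} = {G,T} (union, +1)
DFZ@2: {G,T} ∩ {G} = {G} (intersection, +0)
DFHZ@2: {G} ∪ {C} = {C,G} (union, +1)
DFHYZ@2: {C,G} ∪ {A} = {A,C,G} (union, +1)
DFHJYZ@2: {A,C,G} ∩ {G} = {G} (intersection, +0)
DFHJLYZ@2: {G} ∪ {T} = {G,T} (union, +1)
DF@3: {A} ∪ {T} = {A,T} (union, +1)
DFZ@3: {A,T} ∩ {A} = {A} (intersection, +0)
DFHZ@3: {A} ∪ {G} = {A,G} (union, +1)
DFHYZ@3: {A,G} ∩ {G} = {G} (intersection, +0)
DFHJYZ@3: {G} ∪ {A} = {A,G} (union, +1)
DFHJLYZ@3: {A,G} ∩ {G} = {G} (intersection, +0)
DF@4: {C} ∩ {C} = {C} (intersection, +0)
DFZ@4: {C} ∩ {C} = {C} (intersection, +0)
DFHZ@4: {C} ∪ {A} = {A,C} (union, +1)
DFHYZ@4: {A,C} ∩ {A} = {A} (intersection, +0)
DFHJYZ@4: {A} ∪ {C} = {A,C} (union, +1)
DFHJLYZ@4: {A,C} ∪ {T} = {A,C,T} (union, +1)
per-site changes: [4, 4, 4, 3, 3]; total = 18

G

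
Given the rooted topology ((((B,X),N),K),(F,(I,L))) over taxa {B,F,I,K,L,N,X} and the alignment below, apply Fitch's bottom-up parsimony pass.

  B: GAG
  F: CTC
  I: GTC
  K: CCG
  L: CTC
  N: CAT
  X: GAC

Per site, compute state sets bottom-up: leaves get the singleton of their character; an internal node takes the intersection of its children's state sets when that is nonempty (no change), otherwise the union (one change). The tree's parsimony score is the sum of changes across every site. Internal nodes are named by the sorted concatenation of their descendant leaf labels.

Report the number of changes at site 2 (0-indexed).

3

BX@0: {G} ∩ {G} = {G} (intersection, +0)
BNX@0: {G} ∪ {C} = {C,G} (union, +1)
BKNX@0: {C,G} ∩ {C} = {C} (intersection, +0)
IL@0: {G} ∪ {C} = {C,G} (union, +1)
FIL@0: {C} ∩ {C,G} = {C} (intersection, +0)
BFIKLNX@0: {C} ∩ {C} = {C} (intersection, +0)
BX@1: {A} ∩ {A} = {A} (intersection, +0)
BNX@1: {A} ∩ {A} = {A} (intersection, +0)
BKNX@1: {A} ∪ {C} = {A,C} (union, +1)
IL@1: {T} ∩ {T} = {T} (intersection, +0)
FIL@1: {T} ∩ {T} = {T} (intersection, +0)
BFIKLNX@1: {A,C} ∪ {T} = {A,C,T} (union, +1)
BX@2: {G} ∪ {C} = {C,G} (union, +1)
BNX@2: {C,G} ∪ {T} = {C,G,T} (union, +1)
BKNX@2: {C,G,T} ∩ {G} = {G} (intersection, +0)
IL@2: {C} ∩ {C} = {C} (intersection, +0)
FIL@2: {C} ∩ {C} = {C} (intersection, +0)
BFIKLNX@2: {G} ∪ {C} = {C,G} (union, +1)
per-site changes: [2, 2, 3]; total = 7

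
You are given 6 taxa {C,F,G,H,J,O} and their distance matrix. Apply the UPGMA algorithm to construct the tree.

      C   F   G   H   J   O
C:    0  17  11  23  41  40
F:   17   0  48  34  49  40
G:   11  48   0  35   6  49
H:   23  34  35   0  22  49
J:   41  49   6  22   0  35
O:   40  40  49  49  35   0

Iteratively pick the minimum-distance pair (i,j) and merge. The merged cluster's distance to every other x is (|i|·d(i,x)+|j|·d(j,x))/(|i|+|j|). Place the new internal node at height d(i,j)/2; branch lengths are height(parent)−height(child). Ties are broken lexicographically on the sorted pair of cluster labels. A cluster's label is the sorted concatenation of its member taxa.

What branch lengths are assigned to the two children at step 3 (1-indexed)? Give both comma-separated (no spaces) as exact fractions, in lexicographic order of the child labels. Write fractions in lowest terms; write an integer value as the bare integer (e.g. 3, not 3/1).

23/4,57/4

step 1: merge (G,J) at d=6; branch lengths G→3, J→3; new cluster GJ
  updated: d(C,GJ)=26, d(F,GJ)=97/2, d(GJ,H)=57/2, d(GJ,O)=42
step 2: merge (C,F) at d=17; branch lengths C→17/2, F→17/2; new cluster CF
  updated: d(CF,GJ)=149/4, d(CF,H)=57/2, d(CF,O)=40
step 3: merge (CF,H) at d=57/2; branch lengths CF→23/4, H→57/4; new cluster CFH
  updated: d(CFH,GJ)=103/3, d(CFH,O)=43
step 4: merge (CFH,GJ) at d=103/3; branch lengths CFH→35/12, GJ→85/6; new cluster CFGHJ
  updated: d(CFGHJ,O)=213/5
step 5: merge (CFGHJ,O) at d=213/5; branch lengths CFGHJ→62/15, O→213/10; new cluster CFGHJO
final tree: ((((C:17/2,F:17/2):23/4,H:57/4):35/12,(G:3,J:3):85/6):62/15,O:213/10)
total length: 5131/60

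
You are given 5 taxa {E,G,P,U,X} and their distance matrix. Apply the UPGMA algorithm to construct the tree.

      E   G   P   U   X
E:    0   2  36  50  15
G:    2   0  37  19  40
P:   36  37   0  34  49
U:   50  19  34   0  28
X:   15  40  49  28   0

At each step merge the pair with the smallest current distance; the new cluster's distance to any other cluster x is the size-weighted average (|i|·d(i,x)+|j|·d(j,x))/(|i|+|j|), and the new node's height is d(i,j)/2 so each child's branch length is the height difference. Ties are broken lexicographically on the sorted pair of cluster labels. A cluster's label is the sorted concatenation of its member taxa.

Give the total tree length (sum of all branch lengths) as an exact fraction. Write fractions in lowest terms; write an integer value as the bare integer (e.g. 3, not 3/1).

1. join E+G (d=2) ⇒ EG; edges |E|=1, |G|=1
  updated: d(EG,P)=73/2, d(EG,U)=69/2, d(EG,X)=55/2
2. join EG+X (d=55/2) ⇒ EGX; edges |EG|=51/4, |X|=55/4
  updated: d(EGX,P)=122/3, d(EGX,U)=97/3
3. join EGX+U (d=97/3) ⇒ EGUX; edges |EGX|=29/12, |U|=97/6
  updated: d(EGUX,P)=39
4. join EGUX+P (d=39) ⇒ EGPUX; edges |EGUX|=10/3, |P|=39/2
final tree: ((((E:1,G:1):51/4,X:55/4):29/12,U:97/6):10/3,P:39/2)
total length: 839/12

839/12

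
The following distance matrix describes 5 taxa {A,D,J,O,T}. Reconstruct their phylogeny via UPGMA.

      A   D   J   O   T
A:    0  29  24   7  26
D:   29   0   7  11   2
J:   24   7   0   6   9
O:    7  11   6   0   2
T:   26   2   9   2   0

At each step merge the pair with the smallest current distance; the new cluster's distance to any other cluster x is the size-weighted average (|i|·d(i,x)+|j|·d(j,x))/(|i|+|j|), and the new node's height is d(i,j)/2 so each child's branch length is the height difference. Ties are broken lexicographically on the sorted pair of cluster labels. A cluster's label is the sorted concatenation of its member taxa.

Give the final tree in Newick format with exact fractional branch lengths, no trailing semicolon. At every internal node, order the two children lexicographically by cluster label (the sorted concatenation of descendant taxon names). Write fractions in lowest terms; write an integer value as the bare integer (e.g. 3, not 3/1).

(A:43/4,((D:1,T:1):21/8,(J:3,O:3):5/8):57/8)

1. join D+T (d=2) ⇒ DT; edges |D|=1, |T|=1
  updated: d(A,DT)=55/2, d(DT,J)=8, d(DT,O)=13/2
2. join J+O (d=6) ⇒ JO; edges |J|=3, |O|=3
  updated: d(A,JO)=31/2, d(DT,JO)=29/4
3. join DT+JO (d=29/4) ⇒ DJOT; edges |DT|=21/8, |JO|=5/8
  updated: d(A,DJOT)=43/2
4. join A+DJOT (d=43/2) ⇒ ADJOT; edges |A|=43/4, |DJOT|=57/8
final tree: (A:43/4,((D:1,T:1):21/8,(J:3,O:3):5/8):57/8)
total length: 233/8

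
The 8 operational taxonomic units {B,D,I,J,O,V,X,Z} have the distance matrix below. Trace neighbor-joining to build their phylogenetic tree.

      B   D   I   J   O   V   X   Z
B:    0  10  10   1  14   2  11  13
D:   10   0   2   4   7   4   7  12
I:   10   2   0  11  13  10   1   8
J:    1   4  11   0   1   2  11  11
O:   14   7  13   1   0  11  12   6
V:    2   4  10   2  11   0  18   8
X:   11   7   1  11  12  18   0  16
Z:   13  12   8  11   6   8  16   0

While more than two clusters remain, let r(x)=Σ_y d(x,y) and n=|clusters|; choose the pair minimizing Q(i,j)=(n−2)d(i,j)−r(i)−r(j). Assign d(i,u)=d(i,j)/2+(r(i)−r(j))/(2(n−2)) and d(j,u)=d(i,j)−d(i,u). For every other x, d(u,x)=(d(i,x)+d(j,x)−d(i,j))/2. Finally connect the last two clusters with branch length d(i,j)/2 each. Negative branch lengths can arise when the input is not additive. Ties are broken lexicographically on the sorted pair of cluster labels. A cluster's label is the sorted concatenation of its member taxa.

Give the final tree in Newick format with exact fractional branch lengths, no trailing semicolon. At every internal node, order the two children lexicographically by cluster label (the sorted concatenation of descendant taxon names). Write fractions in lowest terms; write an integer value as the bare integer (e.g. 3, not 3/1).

1. join I+X (d=1, Q=-125) ⇒ IX; edges |I|=-5/4, |X|=9/4
  updated: d(B,IX)=10, d(D,IX)=4, d(IX,J)=21/2, d(IX,O)=12, d(IX,V)=27/2, d(IX,Z)=23/2
2. join D+IX (d=4, Q=-165/2) ⇒ DIX; edges |D|=-1/20, |IX|=81/20
  updated: d(B,DIX)=8, d(DIX,J)=21/4, d(DIX,O)=15/2, d(DIX,V)=27/4, d(DIX,Z)=39/4
3. join O+Z (d=6, Q=-253/4) ⇒ OZ; edges |O|=63/32, |Z|=129/32
  updated: d(B,OZ)=21/2, d(DIX,OZ)=45/8, d(J,OZ)=3, d(OZ,V)=13/2
4. join DIX+OZ (d=45/8, Q=-275/8) ⇒ DIOXZ; edges |DIX|=45/16, |OZ|=45/16
  updated: d(B,DIOXZ)=103/16, d(DIOXZ,J)=21/16, d(DIOXZ,V)=61/16
5. join B+V (d=2, Q=-53/4) ⇒ BV; edges |B|=45/32, |V|=19/32
  updated: d(BV,DIOXZ)=33/8, d(BV,J)=1/2
6. join BV+DIOXZ (d=33/8, Q=-95/16) ⇒ BDIOVXZ; edges |BV|=53/32, |DIOXZ|=79/32
  updated: d(BDIOVXZ,J)=-37/32
7. join BDIOVXZ+J (d=-37/32) ⇒ BDIJOVXZ; edges |BDIOVXZ|=-37/64, |J|=-37/64
final tree: (((B:45/32,V:19/32):53/32,((D:-1/20,(I:-5/4,X:9/4):81/20):45/16,(O:63/32,Z:129/32):45/16):79/32):-37/64,J:-37/64)
total length: 691/32

(((B:45/32,V:19/32):53/32,((D:-1/20,(I:-5/4,X:9/4):81/20):45/16,(O:63/32,Z:129/32):45/16):79/32):-37/64,J:-37/64)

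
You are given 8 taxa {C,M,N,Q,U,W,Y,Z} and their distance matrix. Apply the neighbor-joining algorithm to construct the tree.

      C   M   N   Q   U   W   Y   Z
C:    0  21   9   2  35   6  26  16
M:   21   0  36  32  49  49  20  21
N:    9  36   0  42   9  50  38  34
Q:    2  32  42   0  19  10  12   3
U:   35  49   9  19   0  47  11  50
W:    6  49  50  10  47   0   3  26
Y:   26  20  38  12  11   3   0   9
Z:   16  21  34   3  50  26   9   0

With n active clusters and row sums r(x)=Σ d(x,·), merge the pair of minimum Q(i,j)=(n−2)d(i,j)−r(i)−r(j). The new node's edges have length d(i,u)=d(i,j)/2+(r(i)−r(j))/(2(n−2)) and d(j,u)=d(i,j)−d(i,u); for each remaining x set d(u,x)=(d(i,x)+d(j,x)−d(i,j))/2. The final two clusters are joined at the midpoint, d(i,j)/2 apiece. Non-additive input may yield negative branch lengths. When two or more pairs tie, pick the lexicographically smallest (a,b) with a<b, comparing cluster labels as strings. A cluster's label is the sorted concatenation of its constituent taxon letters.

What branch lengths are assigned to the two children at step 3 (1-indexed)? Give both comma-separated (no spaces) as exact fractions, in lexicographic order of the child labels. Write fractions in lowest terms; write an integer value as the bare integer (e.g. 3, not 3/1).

271/16,65/16

1. join N+U (d=9, Q=-384) ⇒ NU; edges |N|=13/3, |U|=14/3
  updated: d(C,NU)=35/2, d(M,NU)=38, d(NU,Q)=26, d(NU,W)=44, d(NU,Y)=20, d(NU,Z)=75/2
2. join W+Y (d=3, Q=-213) ⇒ WY; edges |W|=63/10, |Y|=-33/10
  updated: d(C,WY)=29/2, d(M,WY)=33, d(NU,WY)=61/2, d(Q,WY)=19/2, d(WY,Z)=16
3. join M+Z (d=21, Q=-309/2) ⇒ MZ; edges |M|=271/16, |Z|=65/16
  updated: d(C,MZ)=8, d(MZ,NU)=109/4, d(MZ,Q)=7, d(MZ,WY)=14
4. join C+NU (d=35/2, Q=-363/4) ⇒ CNU; edges |C|=-9/8, |NU|=149/8
  updated: d(CNU,MZ)=71/8, d(CNU,Q)=21/4, d(CNU,WY)=55/4
5. join CNU+MZ (d=71/8, Q=-40) ⇒ CMNUZ; edges |CNU|=63/16, |MZ|=79/16
  updated: d(CMNUZ,Q)=27/16, d(CMNUZ,WY)=151/16
6. join CMNUZ+Q (d=27/16, Q=-165/8) ⇒ CMNQUZ; edges |CMNUZ|=13/16, |Q|=7/8
  updated: d(CMNQUZ,WY)=69/8
7. join CMNQUZ+WY (d=69/8) ⇒ CMNQUWYZ; edges |CMNQUZ|=69/16, |WY|=69/16
final tree: ((((C:-9/8,(N:13/3,U:14/3):149/8):63/16,(M:271/16,Z:65/16):79/16):13/16,Q:7/8):69/16,(W:63/10,Y:-33/10):69/16)
total length: 1115/16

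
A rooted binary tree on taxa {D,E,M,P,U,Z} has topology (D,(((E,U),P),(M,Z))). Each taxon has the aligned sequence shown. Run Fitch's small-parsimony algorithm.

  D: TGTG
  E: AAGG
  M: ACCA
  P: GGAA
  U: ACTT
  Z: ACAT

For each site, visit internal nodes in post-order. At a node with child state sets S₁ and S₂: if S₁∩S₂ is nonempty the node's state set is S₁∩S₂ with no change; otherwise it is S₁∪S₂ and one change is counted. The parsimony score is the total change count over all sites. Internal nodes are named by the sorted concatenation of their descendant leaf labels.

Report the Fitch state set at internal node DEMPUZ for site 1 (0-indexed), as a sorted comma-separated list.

C,G

site 0, node EU: E={A} ∩ U={A} → {A} (+0)
site 0, node EPU: EU={A} ∪ P={G} → {A,G} (+1)
site 0, node MZ: M={A} ∩ Z={A} → {A} (+0)
site 0, node EMPUZ: EPU={A,G} ∩ MZ={A} → {A} (+0)
site 0, node DEMPUZ: D={T} ∪ EMPUZ={A} → {A,T} (+1)
site 1, node EU: E={A} ∪ U={C} → {A,C} (+1)
site 1, node EPU: EU={A,C} ∪ P={G} → {A,C,G} (+1)
site 1, node MZ: M={C} ∩ Z={C} → {C} (+0)
site 1, node EMPUZ: EPU={A,C,G} ∩ MZ={C} → {C} (+0)
site 1, node DEMPUZ: D={G} ∪ EMPUZ={C} → {C,G} (+1)
site 2, node EU: E={G} ∪ U={T} → {G,T} (+1)
site 2, node EPU: EU={G,T} ∪ P={A} → {A,G,T} (+1)
site 2, node MZ: M={C} ∪ Z={A} → {A,C} (+1)
site 2, node EMPUZ: EPU={A,G,T} ∩ MZ={A,C} → {A} (+0)
site 2, node DEMPUZ: D={T} ∪ EMPUZ={A} → {A,T} (+1)
site 3, node EU: E={G} ∪ U={T} → {G,T} (+1)
site 3, node EPU: EU={G,T} ∪ P={A} → {A,G,T} (+1)
site 3, node MZ: M={A} ∪ Z={T} → {A,T} (+1)
site 3, node EMPUZ: EPU={A,G,T} ∩ MZ={A,T} → {A,T} (+0)
site 3, node DEMPUZ: D={G} ∪ EMPUZ={A,T} → {A,G,T} (+1)
per-site changes: [2, 3, 4, 4]; total = 13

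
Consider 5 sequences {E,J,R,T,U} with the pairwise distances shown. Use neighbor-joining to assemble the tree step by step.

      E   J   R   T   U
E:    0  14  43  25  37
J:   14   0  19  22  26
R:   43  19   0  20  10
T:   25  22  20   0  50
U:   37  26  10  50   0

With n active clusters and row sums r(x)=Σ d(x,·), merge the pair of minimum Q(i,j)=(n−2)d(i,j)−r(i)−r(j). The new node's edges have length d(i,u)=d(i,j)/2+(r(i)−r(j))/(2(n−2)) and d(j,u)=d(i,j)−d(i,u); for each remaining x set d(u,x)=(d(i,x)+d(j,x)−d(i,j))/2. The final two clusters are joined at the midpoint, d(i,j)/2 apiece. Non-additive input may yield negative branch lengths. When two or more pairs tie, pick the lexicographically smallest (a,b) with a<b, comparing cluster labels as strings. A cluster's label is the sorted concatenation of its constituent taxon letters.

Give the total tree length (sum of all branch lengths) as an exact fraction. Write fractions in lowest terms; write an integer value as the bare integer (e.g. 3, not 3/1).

iteration 1: select R,U (d=10, Q=-185); attach at lengths (-1/6, 61/6); label the merged cluster RU
  updated: d(E,RU)=35, d(J,RU)=35/2, d(RU,T)=30
iteration 2: select E,T (d=25, Q=-101); attach at lengths (47/4, 53/4); label the merged cluster ET
  updated: d(ET,J)=11/2, d(ET,RU)=20
iteration 3: select ET,J (d=11/2, Q=-43); attach at lengths (4, 3/2); label the merged cluster EJT
  updated: d(EJT,RU)=16
iteration 4: select EJT,RU (d=16); attach at lengths (8, 8); label the merged cluster EJRTU
final tree: (((E:47/4,T:53/4):4,J:3/2):8,(R:-1/6,U:61/6):8)
total length: 113/2

113/2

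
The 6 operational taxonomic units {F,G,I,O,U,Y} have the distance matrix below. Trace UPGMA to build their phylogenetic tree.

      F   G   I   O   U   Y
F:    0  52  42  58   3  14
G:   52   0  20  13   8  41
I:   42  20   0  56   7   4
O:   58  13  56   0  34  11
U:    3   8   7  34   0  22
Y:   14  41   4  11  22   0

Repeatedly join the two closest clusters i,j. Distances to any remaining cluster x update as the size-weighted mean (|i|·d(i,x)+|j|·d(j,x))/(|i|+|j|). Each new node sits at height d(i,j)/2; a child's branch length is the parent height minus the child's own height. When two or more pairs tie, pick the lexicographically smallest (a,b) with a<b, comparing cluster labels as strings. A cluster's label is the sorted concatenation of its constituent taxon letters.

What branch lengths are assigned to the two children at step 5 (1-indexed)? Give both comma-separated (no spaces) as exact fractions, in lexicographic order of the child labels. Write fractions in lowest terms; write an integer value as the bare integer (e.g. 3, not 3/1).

iteration 1: select F,U (d=3); attach at lengths (3/2, 3/2); label the merged cluster FU
  updated: d(FU,G)=30, d(FU,I)=49/2, d(FU,O)=46, d(FU,Y)=18
iteration 2: select I,Y (d=4); attach at lengths (2, 2); label the merged cluster IY
  updated: d(FU,IY)=85/4, d(G,IY)=61/2, d(IY,O)=67/2
iteration 3: select G,O (d=13); attach at lengths (13/2, 13/2); label the merged cluster GO
  updated: d(FU,GO)=38, d(GO,IY)=32
iteration 4: select FU,IY (d=85/4); attach at lengths (73/8, 69/8); label the merged cluster FIUY
  updated: d(FIUY,GO)=35
iteration 5: select FIUY,GO (d=35); attach at lengths (55/8, 11); label the merged cluster FGIOUY
final tree: (((F:3/2,U:3/2):73/8,(I:2,Y:2):69/8):55/8,(G:13/2,O:13/2):11)
total length: 445/8

55/8,11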